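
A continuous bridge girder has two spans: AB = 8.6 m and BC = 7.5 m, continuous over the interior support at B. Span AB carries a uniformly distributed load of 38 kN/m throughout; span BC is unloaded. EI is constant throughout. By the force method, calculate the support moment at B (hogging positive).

M_B = 187.7 kN·m

Insert a hinge at B; M_B is the redundant, and each span becomes simply supported.
End slopes at the hinge B, treating each span as simply supported:
  span AB: UDL 38: wL³/(24EI) = 1007/EI
  relative rotation θ_0 = (1007 + 0)/EI = 1007/EI
A unit hogging moment at B produces rotation L₁/(3EI) + L₂/(3EI) = 5.367/EI.
Compatibility: M_B·(L₁+L₂)/(3EI) = θ_0, giving M_B = 187.7 kN·m (hogging).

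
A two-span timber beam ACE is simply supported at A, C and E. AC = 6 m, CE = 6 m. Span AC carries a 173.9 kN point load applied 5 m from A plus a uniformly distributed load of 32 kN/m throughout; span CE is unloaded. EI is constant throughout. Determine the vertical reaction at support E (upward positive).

Take M_C as the redundant. Released structure: two simple spans AC and CE with a hinge at C.
End slopes at the hinge C, treating each span as simply supported:
  span AC: point load 173.9 at a = 5: Pab(L + a)/(6LEI) = 265.7/EI
  span AC: UDL 32: wL³/(24EI) = 288/EI
  relative rotation θ_0 = (553.7 + 0)/EI = 553.7/EI
A unit hogging moment at C produces rotation L₁/(3EI) + L₂/(3EI) = 4/EI.
Slope continuity at C: θ_0 = M_C·4/EI, so M_C = 553.7/4 = 138.4 kN·m (hogging).
Span CE, ΣM about E: R_C^{CE}·6 = 0 + 138.4, so R_C^{CE} = 23.07 kN and R_E = 0 − 23.07 = -23.07 kN.

R_E = -23.07 kN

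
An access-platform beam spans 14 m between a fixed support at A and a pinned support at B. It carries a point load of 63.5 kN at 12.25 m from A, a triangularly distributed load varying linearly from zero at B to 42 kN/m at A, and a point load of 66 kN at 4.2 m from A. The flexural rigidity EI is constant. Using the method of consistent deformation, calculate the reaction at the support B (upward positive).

Release the roller at B. Primary structure: cantilever fixed at A.
Free-end deflection of the primary structure under the applied loading (downward +):
  point load 63.5 at a = 12.25: Pa²(3L − a)/(6EI) = 47248/EI
  triangular load, peak 42 at the fixed end: w₀L⁴/(30EI) = 53782/EI
  point load 66 at a = 4.2: Pa²(3L − a)/(6EI) = 7335/EI
  δ_0 = 108365/EI
Flexibility coefficient — unit upward force at B: δ_{BB} = L³/(3EI) = 914.7/EI.
Compatibility at B: δ_0 − R_B·δ_{BB} = 0, so R_B = 108365/914.7 = 118.5 kN.

R_B = 118.5 kN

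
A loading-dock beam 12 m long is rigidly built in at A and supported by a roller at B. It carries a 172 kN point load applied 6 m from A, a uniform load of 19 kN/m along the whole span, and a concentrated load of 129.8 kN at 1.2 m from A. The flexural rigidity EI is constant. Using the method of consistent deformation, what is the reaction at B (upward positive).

Remove the prop at B; the released (primary) structure is a cantilever built in at A.
Downward deflection at the released point B due to the loads:
  point load 172 at a = 6: Pa²(3L − a)/(6EI) = 30960/EI
  UDL 19: wL⁴/(8EI) = 49248/EI
  point load 129.8 at a = 1.2: Pa²(3L − a)/(6EI) = 1084/EI
  δ_0 = 81292/EI
Flexibility coefficient — unit upward force at B: δ_{BB} = L³/(3EI) = 576/EI.
The prop prevents deflection at B: R_B = δ_0/δ_{BB} = 81292/576 = 141.1 kN.

R_B = 141.1 kN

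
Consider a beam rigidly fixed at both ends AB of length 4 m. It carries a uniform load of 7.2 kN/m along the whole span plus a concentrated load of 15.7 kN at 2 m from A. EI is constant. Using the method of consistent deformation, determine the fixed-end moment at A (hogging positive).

M_A = 17.45 kN·m

Release both end moments; the primary structure is a simply-supported span AB with redundants M_A and M_B.
End rotations of the released simple span under the applied load (×1/EI):
  at A: UDL 7.2: wL³/(24EI) = 19.2/EI
  at B: UDL 7.2: wL³/(24EI) = 19.2/EI
  at A: point load 15.7 at a = 2: Pab(L + b)/(6LEI) = 15.7/EI
  at B: point load 15.7 at a = 2: Pab(L + a)/(6LEI) = 15.7/EI
  θ_A0 = 34.9/EI,  θ_B0 = 34.9/EI
Flexibility coefficients: a unit moment at one end gives L/(3EI) there and L/(6EI) at the far end, so f₁₁ = f₂₂ = 1.333/EI and f₁₂ = f₂₁ = 0.6667/EI.
Compatibility — zero rotation at each built-in end:
  1.333 M_A + 0.6667 M_B = 34.9
  0.6667 M_A + 1.333 M_B = 34.9
Solving the pair gives M_A = 17.45 kN·m and M_B = 17.45 kN·m (hogging).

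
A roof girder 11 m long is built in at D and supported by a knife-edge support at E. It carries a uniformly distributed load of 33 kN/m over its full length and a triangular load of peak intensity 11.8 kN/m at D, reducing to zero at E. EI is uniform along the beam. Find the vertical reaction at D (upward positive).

Take the reaction at E as the redundant and release it; the primary structure is a cantilever fixed at D.
Downward deflection at the released point E due to the loads:
  UDL 33: wL⁴/(8EI) = 60394/EI
  triangular load, peak 11.8 at the fixed end: w₀L⁴/(30EI) = 5759/EI
  δ_0 = 66153/EI
Tip deflection under a unit load at E: L³/(3EI) = 443.7/EI.
The prop prevents deflection at E: R_E = δ_0/δ_{EE} = 66153/443.7 = 149.1 kN.
Vertical equilibrium: R_D = ΣP − R_E = 427.9 − 149.1 = 278.8 kN.

R_D = 278.8 kN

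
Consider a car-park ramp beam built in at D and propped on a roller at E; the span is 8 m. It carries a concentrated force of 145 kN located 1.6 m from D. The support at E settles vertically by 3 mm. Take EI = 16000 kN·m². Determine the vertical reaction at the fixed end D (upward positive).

Release the roller at E. Primary structure: cantilever fixed at D.
Downward deflection at the released point E due to the loads:
  point load 145 at a = 1.6: Pa²(3L − a)/(6EI) = 1386/EI
Flexibility coefficient — unit upward force at E: δ_{EE} = L³/(3EI) = 170.7/EI.
With EI = 16000 kN·m²: δ_0 = 0.086613 m and δ_{EE} = 0.010667 m/kN.
Compatibility — the beam at E must follow the support down by 0.003 m: δ_0 − R_E·δ_{EE} = 0.003, so R_E = (0.086613 − 0.003)/0.010667 = 7.839 kN.
Vertical equilibrium: R_D = ΣP − R_E = 145 − 7.839 = 137.2 kN.

R_D = 137.2 kN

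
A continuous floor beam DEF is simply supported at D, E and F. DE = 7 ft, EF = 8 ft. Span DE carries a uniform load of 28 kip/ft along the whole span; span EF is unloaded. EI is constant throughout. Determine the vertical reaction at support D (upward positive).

R_D = 86.57 kip

Release continuity at E by inserting a hinge; the redundant is the internal moment M_E. The primary structure is two simply-supported spans DE and EF.
Discontinuity in slope at E on the released structure — sum the simple-span end rotations:
  span DE: UDL 28: wL³/(24EI) = 400.2/EI
  relative rotation θ_0 = (400.2 + 0)/EI = 400.2/EI
A unit hogging moment at E produces rotation L₁/(3EI) + L₂/(3EI) = 5/EI.
Compatibility: M_E·(L₁+L₂)/(3EI) = θ_0, giving M_E = 80.03 kip·ft (hogging).
Span DE, ΣM about D with M_E applied at E: R_E^{DE}·7 = 686 + 80.03, so R_E^{DE} = 109.4 kip and R_D = 196 − 109.4 = 86.57 kip.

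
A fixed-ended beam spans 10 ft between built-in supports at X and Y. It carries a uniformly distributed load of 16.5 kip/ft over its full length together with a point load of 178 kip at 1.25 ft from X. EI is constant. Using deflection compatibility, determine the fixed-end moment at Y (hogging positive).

Release both end moments; the primary structure is a simply-supported span XY with redundants M_X and M_Y.
End rotations of the released simple span under the applied load (×1/EI):
  at X: UDL 16.5: wL³/(24EI) = 687.5/EI
  at Y: UDL 16.5: wL³/(24EI) = 687.5/EI
  at X: point load 178 at a = 1.25: Pab(L + b)/(6LEI) = 608.4/EI
  at Y: point load 178 at a = 1.25: Pab(L + a)/(6LEI) = 365/EI
  θ_X0 = 1296/EI,  θ_Y0 = 1053/EI
Flexibility coefficients: a unit moment at one end gives L/(3EI) there and L/(6EI) at the far end, so f₁₁ = f₂₂ = 3.333/EI and f₁₂ = f₂₁ = 1.667/EI.
Compatibility — zero rotation at each built-in end:
  3.333 M_X + 1.667 M_Y = 1296
  1.667 M_X + 3.333 M_Y = 1053
Solving the pair gives M_X = 307.9 kip·ft and M_Y = 161.8 kip·ft (hogging).

M_Y = 161.8 kip·ft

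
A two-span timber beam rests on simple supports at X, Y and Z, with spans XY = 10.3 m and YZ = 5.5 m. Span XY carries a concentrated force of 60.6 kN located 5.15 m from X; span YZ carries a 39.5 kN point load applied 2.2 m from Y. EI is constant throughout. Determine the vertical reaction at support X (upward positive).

Release continuity at Y by inserting a hinge; the redundant is the internal moment M_Y. The primary structure is two simply-supported spans XY and YZ.
End slopes at the hinge Y, treating each span as simply supported:
  span XY: point load 60.6 at a = 5.15: Pab(L + a)/(6LEI) = 401.8/EI
  span YZ: point load 39.5 at a = 2.2: Pab(L + b)/(6LEI) = 76.47/EI
  relative rotation θ_0 = (401.8 + 76.47)/EI = 478.3/EI
A unit hogging moment at Y produces rotation L₁/(3EI) + L₂/(3EI) = 5.267/EI.
Slope continuity at Y: θ_0 = M_Y·5.267/EI, so M_Y = 478.3/5.267 = 90.81 kN·m (hogging).
Span XY, ΣM about X with M_Y applied at Y: R_Y^{XY}·10.3 = 312.1 + 90.81, so R_Y^{XY} = 39.12 kN and R_X = 60.6 − 39.12 = 21.48 kN.

R_X = 21.48 kN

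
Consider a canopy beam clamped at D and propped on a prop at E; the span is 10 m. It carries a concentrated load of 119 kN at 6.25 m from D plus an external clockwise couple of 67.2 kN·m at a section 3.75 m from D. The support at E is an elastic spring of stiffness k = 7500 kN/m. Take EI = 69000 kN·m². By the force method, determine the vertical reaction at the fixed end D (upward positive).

R_D = 59.3 kN

Remove the prop at E; the released (primary) structure is a cantilever built in at D.
Primary-structure tip deflection at E by superposition:
  point load 119 at a = 6.25: Pa²(3L − a)/(6EI) = 18400/EI
  clockwise couple 67.2 at a = 3.75: M₀a(2L − a)/(2EI) = 2048/EI
  δ_0 = 20448/EI
Flexibility coefficient — unit upward force at E: δ_{EE} = L³/(3EI) = 333.3/EI.
With EI = 69000 kN·m²: δ_0 = 0.29634 m and δ_{EE} = 0.004831 m/kN.
Compatibility — the spring shortens by R_E/k under the reaction it provides: δ_0 − R_E·δ_{EE} = R_E/k. With 1/k = 0.000133 m/kN, R_E = δ_0 / (δ_{EE} + 1/k) = 0.29634 / (0.004831 + 0.000133) = 59.7 kN.
Vertical equilibrium: R_D = ΣP − R_E = 119 − 59.7 = 59.3 kN.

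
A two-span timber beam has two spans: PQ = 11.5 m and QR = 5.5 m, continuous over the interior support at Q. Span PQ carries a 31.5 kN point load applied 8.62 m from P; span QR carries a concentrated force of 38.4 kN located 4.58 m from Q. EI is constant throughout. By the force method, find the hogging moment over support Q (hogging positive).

M_Q = 45.8 kN·m

Take M_Q as the redundant. Released structure: two simple spans PQ and QR with a hinge at Q.
Discontinuity in slope at Q on the released structure — sum the simple-span end rotations:
  span PQ: point load 31.5 at a = 8.62: Pab(L + a)/(6LEI) = 228/EI
  span QR: point load 38.4 at a = 4.58: Pab(L + b)/(6LEI) = 31.48/EI
  relative rotation θ_0 = (228 + 31.48)/EI = 259.5/EI
A unit hogging moment at Q produces rotation L₁/(3EI) + L₂/(3EI) = 5.667/EI.
Slope continuity at Q: θ_0 = M_Q·5.667/EI, so M_Q = 259.5/5.667 = 45.8 kN·m (hogging).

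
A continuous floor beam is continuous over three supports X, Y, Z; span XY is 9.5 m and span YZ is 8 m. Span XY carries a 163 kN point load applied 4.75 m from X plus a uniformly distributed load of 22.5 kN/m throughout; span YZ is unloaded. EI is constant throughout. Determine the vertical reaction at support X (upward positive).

R_X = 157.3 kN

Insert a hinge at Y; M_Y is the redundant, and each span becomes simply supported.
End slopes at the hinge Y, treating each span as simply supported:
  span XY: point load 163 at a = 4.75: Pab(L + a)/(6LEI) = 919.4/EI
  span XY: UDL 22.5: wL³/(24EI) = 803.8/EI
  relative rotation θ_0 = (1723 + 0)/EI = 1723/EI
A unit hogging moment at Y produces rotation L₁/(3EI) + L₂/(3EI) = 5.833/EI.
Compatibility: M_Y·(L₁+L₂)/(3EI) = θ_0, giving M_Y = 295.4 kN·m (hogging).
Span XY, ΣM about X with M_Y applied at Y: R_Y^{XY}·9.5 = 1790 + 295.4, so R_Y^{XY} = 219.5 kN and R_X = 376.8 − 219.5 = 157.3 kN.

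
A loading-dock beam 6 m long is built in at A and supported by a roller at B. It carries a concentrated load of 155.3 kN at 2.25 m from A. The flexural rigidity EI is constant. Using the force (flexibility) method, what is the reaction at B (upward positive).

Choose R_B as the redundant. The primary structure is the cantilever fixed at A.
Free-end deflection of the primary structure under the applied loading (downward +):
  point load 155.3 at a = 2.25: Pa²(3L − a)/(6EI) = 2064/EI
Tip deflection under a unit load at B: L³/(3EI) = 72/EI.
The prop prevents deflection at B: R_B = δ_0/δ_{BB} = 2064/72 = 28.66 kN.

R_B = 28.66 kN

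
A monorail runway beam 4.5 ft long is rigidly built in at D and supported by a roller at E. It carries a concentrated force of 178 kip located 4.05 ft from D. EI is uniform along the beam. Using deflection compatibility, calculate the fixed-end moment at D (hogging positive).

M_D = 39.65 kip·ft

Remove the prop at E; the released (primary) structure is a cantilever built in at D.
Free-end deflection of the primary structure under the applied loading (downward +):
  point load 178 at a = 4.05: Pa²(3L − a)/(6EI) = 4598/EI
Tip deflection under a unit load at E: L³/(3EI) = 30.38/EI.
Compatibility at E: δ_0 − R_E·δ_{EE} = 0, so R_E = 4598/30.38 = 151.4 kip.
Moment equilibrium about D: M_D = Σ(load moments about D) − R_E·L = 720.9 − 151.4×4.5 = 39.65 kip·ft.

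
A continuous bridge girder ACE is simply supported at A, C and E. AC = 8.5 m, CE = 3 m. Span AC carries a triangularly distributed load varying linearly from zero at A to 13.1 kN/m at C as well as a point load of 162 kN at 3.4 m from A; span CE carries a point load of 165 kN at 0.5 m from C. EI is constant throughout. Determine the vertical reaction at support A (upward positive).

R_A = 88.22 kN

Insert a hinge at C; M_C is the redundant, and each span becomes simply supported.
Rotations at C on the released spans (each span's end-slope, ×1/EI):
  span AC: triangular load, peak 13.1: w₀L³/(45EI) = 178.8/EI
  span AC: point load 162 at a = 3.4: Pab(L + a)/(6LEI) = 655.5/EI
  span CE: point load 165 at a = 0.5: Pab(L + b)/(6LEI) = 63.02/EI
  relative rotation θ_0 = (834.2 + 63.02)/EI = 897.3/EI
A unit hogging moment at C produces rotation L₁/(3EI) + L₂/(3EI) = 3.833/EI.
Slope continuity at C: θ_0 = M_C·3.833/EI, so M_C = 897.3/3.833 = 234.1 kN·m (hogging).
Span AC, ΣM about A with M_C applied at C: R_C^{AC}·8.5 = 866.3 + 234.1, so R_C^{AC} = 129.5 kN and R_A = 217.7 − 129.5 = 88.22 kN.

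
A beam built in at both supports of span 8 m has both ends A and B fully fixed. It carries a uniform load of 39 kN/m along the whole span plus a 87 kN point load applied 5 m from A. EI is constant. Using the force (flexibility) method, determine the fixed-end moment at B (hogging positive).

Take the two fixed-end moments M_A, M_B as redundants; the released structure is the simple span AB.
On the primary (simply-supported) span, the end slopes from the loading are:
  at A: UDL 39: wL³/(24EI) = 832/EI
  at B: UDL 39: wL³/(24EI) = 832/EI
  at A: point load 87 at a = 5: Pab(L + b)/(6LEI) = 299.1/EI
  at B: point load 87 at a = 5: Pab(L + a)/(6LEI) = 353.4/EI
  θ_A0 = 1131/EI,  θ_B0 = 1185/EI
Flexibility coefficients: a unit moment at one end gives L/(3EI) there and L/(6EI) at the far end, so f₁₁ = f₂₂ = 2.667/EI and f₁₂ = f₂₁ = 1.333/EI.
Compatibility — zero rotation at each built-in end:
  2.667 M_A + 1.333 M_B = 1131
  1.333 M_A + 2.667 M_B = 1185
Solving the pair gives M_A = 269.2 kN·m and M_B = 310 kN·m (hogging).

M_B = 310 kN·m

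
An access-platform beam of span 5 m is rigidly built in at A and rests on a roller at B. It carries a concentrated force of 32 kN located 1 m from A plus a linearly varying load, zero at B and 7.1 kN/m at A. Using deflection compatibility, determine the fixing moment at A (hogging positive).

Choose R_B as the redundant. The primary structure is the cantilever fixed at A.
Deflection at B on the released cantilever, summing each load's contribution:
  point load 32 at a = 1: Pa²(3L − a)/(6EI) = 74.67/EI
  triangular load, peak 7.1 at the fixed end: w₀L⁴/(30EI) = 147.9/EI
  δ_0 = 222.6/EI
Tip deflection under a unit load at B: L³/(3EI) = 41.67/EI.
The prop prevents deflection at B: R_B = δ_0/δ_{BB} = 222.6/41.67 = 5.342 kN.
Moment equilibrium about A: M_A = Σ(load moments about A) − R_B·L = 61.58 − 5.342×5 = 34.87 kN·m.

M_A = 34.87 kN·m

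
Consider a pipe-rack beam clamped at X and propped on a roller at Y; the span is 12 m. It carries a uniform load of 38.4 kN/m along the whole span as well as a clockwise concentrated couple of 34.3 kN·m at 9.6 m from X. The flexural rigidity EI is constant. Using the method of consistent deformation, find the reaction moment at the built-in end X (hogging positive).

Release the roller at Y. Primary structure: cantilever fixed at X.
Free-end deflection of the primary structure under the applied loading (downward +):
  UDL 38.4: wL⁴/(8EI) = 99533/EI
  clockwise couple 34.3 at a = 9.6: M₀a(2L − a)/(2EI) = 2371/EI
  δ_0 = 101904/EI
Flexibility coefficient — unit upward force at Y: δ_{YY} = L³/(3EI) = 576/EI.
The prop prevents deflection at Y: R_Y = δ_0/δ_{YY} = 101904/576 = 176.9 kN.
Moment equilibrium about X: M_X = Σ(load moments about X) − R_Y·L = 2799 − 176.9×12 = 676.1 kN·m.

M_X = 676.1 kN·m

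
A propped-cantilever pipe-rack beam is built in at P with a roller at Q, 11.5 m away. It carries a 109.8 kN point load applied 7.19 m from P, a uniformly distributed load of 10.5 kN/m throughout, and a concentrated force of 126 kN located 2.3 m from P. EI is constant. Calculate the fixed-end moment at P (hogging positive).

M_P = 585.6 kN·m

Choose R_Q as the redundant. The primary structure is the cantilever fixed at P.
Primary-structure tip deflection at Q by superposition:
  point load 109.8 at a = 7.19: Pa²(3L − a)/(6EI) = 25836/EI
  UDL 10.5: wL⁴/(8EI) = 22956/EI
  point load 126 at a = 2.3: Pa²(3L − a)/(6EI) = 3577/EI
  δ_0 = 52369/EI
Tip deflection under a unit load at Q: L³/(3EI) = 507/EI.
Compatibility at Q: δ_0 − R_Q·δ_{QQ} = 0, so R_Q = 52369/507 = 103.3 kN.
Moment equilibrium about P: M_P = Σ(load moments about P) − R_Q·L = 1774 − 103.3×11.5 = 585.6 kN·m.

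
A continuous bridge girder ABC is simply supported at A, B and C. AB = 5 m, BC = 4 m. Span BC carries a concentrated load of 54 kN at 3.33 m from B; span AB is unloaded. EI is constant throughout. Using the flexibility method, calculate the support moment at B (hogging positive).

M_B = 7.814 kN·m

Insert a hinge at B; M_B is the redundant, and each span becomes simply supported.
End slopes at the hinge B, treating each span as simply supported:
  span BC: point load 54 at a = 3.33: Pab(L + b)/(6LEI) = 23.44/EI
  relative rotation θ_0 = (0 + 23.44)/EI = 23.44/EI
A unit hogging moment at B produces rotation L₁/(3EI) + L₂/(3EI) = 3/EI.
Slope continuity at B: θ_0 = M_B·3/EI, so M_B = 23.44/3 = 7.814 kN·m (hogging).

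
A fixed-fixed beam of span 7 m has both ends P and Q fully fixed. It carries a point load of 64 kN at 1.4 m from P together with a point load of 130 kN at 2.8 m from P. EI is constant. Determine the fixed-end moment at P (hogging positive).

Release both end moments; the primary structure is a simply-supported span PQ with redundants M_P and M_Q.
Simple-span end rotations at P and Q under the given loads:
  at P: point load 64 at a = 1.4: Pab(L + b)/(6LEI) = 150.5/EI
  at Q: point load 64 at a = 1.4: Pab(L + a)/(6LEI) = 100.4/EI
  at P: point load 130 at a = 2.8: Pab(L + b)/(6LEI) = 407.7/EI
  at Q: point load 130 at a = 2.8: Pab(L + a)/(6LEI) = 356.7/EI
  θ_P0 = 558.2/EI,  θ_Q0 = 457.1/EI
Flexibility coefficients: a unit moment at one end gives L/(3EI) there and L/(6EI) at the far end, so f₁₁ = f₂₂ = 2.333/EI and f₁₂ = f₂₁ = 1.167/EI.
Compatibility — zero rotation at each built-in end:
  2.333 M_P + 1.167 M_Q = 558.2
  1.167 M_P + 2.333 M_Q = 457.1
Solving the pair gives M_P = 188.4 kN·m and M_Q = 101.7 kN·m (hogging).

M_P = 188.4 kN·m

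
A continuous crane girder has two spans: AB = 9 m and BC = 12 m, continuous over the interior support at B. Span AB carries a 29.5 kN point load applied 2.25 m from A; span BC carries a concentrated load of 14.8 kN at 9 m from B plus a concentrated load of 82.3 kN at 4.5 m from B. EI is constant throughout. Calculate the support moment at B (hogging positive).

Release continuity at B by inserting a hinge; the redundant is the internal moment M_B. The primary structure is two simply-supported spans AB and BC.
Rotations at B on the released spans (each span's end-slope, ×1/EI):
  span AB: point load 29.5 at a = 2.25: Pab(L + a)/(6LEI) = 93.34/EI
  span BC: point load 14.8 at a = 9: Pab(L + b)/(6LEI) = 83.25/EI
  span BC: point load 82.3 at a = 4.5: Pab(L + b)/(6LEI) = 752.3/EI
  relative rotation θ_0 = (93.34 + 835.5)/EI = 928.9/EI
A unit hogging moment at B produces rotation L₁/(3EI) + L₂/(3EI) = 7/EI.
Compatibility: M_B·(L₁+L₂)/(3EI) = θ_0, giving M_B = 132.7 kN·m (hogging).

M_B = 132.7 kN·m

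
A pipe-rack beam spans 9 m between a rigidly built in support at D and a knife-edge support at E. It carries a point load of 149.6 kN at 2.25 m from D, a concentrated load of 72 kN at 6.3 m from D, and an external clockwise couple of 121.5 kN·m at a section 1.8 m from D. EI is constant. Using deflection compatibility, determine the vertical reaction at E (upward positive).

R_E = 60.72 kN

Take the reaction at E as the redundant and release it; the primary structure is a cantilever fixed at D.
Primary-structure tip deflection at E by superposition:
  point load 149.6 at a = 2.25: Pa²(3L − a)/(6EI) = 3124/EI
  point load 72 at a = 6.3: Pa²(3L − a)/(6EI) = 9859/EI
  clockwise couple 121.5 at a = 1.8: M₀a(2L − a)/(2EI) = 1771/EI
  δ_0 = 14755/EI
Flexibility coefficient — unit upward force at E: δ_{EE} = L³/(3EI) = 243/EI.
Compatibility at E: δ_0 − R_E·δ_{EE} = 0, so R_E = 14755/243 = 60.72 kN.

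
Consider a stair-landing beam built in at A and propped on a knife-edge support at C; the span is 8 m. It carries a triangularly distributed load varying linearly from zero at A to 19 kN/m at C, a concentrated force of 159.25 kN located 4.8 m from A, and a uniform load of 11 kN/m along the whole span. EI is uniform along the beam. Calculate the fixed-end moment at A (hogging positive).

Remove the prop at C; the released (primary) structure is a cantilever built in at A.
Deflection at C on the released cantilever, summing each load's contribution:
  triangular load, peak 19 at the free end: 11w₀L⁴/(120EI) = 7134/EI
  point load 159.25 at a = 4.8: Pa²(3L − a)/(6EI) = 11741/EI
  UDL 11: wL⁴/(8EI) = 5632/EI
  δ_0 = 24507/EI
Tip deflection under a unit load at C: L³/(3EI) = 170.7/EI.
Compatibility at C: δ_0 − R_C·δ_{CC} = 0, so R_C = 24507/170.7 = 143.6 kN.
Moment equilibrium about A: M_A = Σ(load moments about A) − R_C·L = 1522 − 143.6×8 = 373 kN·m.

M_A = 373 kN·m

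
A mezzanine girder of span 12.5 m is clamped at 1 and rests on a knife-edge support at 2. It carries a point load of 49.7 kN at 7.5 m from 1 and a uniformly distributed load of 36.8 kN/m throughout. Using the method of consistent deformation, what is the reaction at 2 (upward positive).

R_2 = 194 kN

Take the reaction at 2 as the redundant and release it; the primary structure is a cantilever fixed at 1.
Deflection at 2 on the released cantilever, summing each load's contribution:
  point load 49.7 at a = 7.5: Pa²(3L − a)/(6EI) = 13978/EI
  UDL 36.8: wL⁴/(8EI) = 112305/EI
  δ_0 = 126283/EI
Flexibility coefficient — unit upward force at 2: δ_{22} = L³/(3EI) = 651/EI.
The prop prevents deflection at 2: R_2 = δ_0/δ_{22} = 126283/651 = 194 kN.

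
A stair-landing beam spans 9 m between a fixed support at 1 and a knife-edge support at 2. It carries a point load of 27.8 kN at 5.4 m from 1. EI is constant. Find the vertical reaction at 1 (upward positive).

Choose R_2 as the redundant. The primary structure is the cantilever fixed at 1.
Deflection at 2 on the released cantilever, summing each load's contribution:
  point load 27.8 at a = 5.4: Pa²(3L − a)/(6EI) = 2918/EI
Tip deflection under a unit load at 2: L³/(3EI) = 243/EI.
Compatibility at 2: δ_0 − R_2·δ_{22} = 0, so R_2 = 2918/243 = 12.01 kN.
Vertical equilibrium: R_1 = ΣP − R_2 = 27.8 − 12.01 = 15.79 kN.

R_1 = 15.79 kN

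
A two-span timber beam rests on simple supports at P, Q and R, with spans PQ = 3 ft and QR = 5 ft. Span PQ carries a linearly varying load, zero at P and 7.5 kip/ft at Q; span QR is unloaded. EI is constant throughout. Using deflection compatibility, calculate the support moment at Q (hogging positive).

Release continuity at Q by inserting a hinge; the redundant is the internal moment M_Q. The primary structure is two simply-supported spans PQ and QR.
Discontinuity in slope at Q on the released structure — sum the simple-span end rotations:
  span PQ: triangular load, peak 7.5: w₀L³/(45EI) = 4.5/EI
  relative rotation θ_0 = (4.5 + 0)/EI = 4.5/EI
A unit hogging moment at Q produces rotation L₁/(3EI) + L₂/(3EI) = 2.667/EI.
Compatibility: M_Q·(L₁+L₂)/(3EI) = θ_0, giving M_Q = 1.688 kip·ft (hogging).

M_Q = 1.688 kip·ft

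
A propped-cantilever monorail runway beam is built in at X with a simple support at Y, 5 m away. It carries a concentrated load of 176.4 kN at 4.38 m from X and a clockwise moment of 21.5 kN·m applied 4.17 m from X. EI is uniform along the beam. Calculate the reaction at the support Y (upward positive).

R_Y = 150 kN

Remove the prop at Y; the released (primary) structure is a cantilever built in at X.
Free-end deflection of the primary structure under the applied loading (downward +):
  point load 176.4 at a = 4.38: Pa²(3L − a)/(6EI) = 5990/EI
  clockwise couple 21.5 at a = 4.17: M₀a(2L − a)/(2EI) = 261.3/EI
  δ_0 = 6251/EI
Flexibility coefficient — unit upward force at Y: δ_{YY} = L³/(3EI) = 41.67/EI.
Compatibility at Y: δ_0 − R_Y·δ_{YY} = 0, so R_Y = 6251/41.67 = 150 kN.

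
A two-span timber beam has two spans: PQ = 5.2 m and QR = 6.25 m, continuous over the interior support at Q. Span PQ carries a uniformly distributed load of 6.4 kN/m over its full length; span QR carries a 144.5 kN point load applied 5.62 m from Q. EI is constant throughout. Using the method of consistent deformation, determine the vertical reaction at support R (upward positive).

R_R = 124.4 kN

Release continuity at Q by inserting a hinge; the redundant is the internal moment M_Q. The primary structure is two simply-supported spans PQ and QR.
Rotations at Q on the released spans (each span's end-slope, ×1/EI):
  span PQ: UDL 6.4: wL³/(24EI) = 37.5/EI
  span QR: point load 144.5 at a = 5.62: Pab(L + b)/(6LEI) = 93.86/EI
  relative rotation θ_0 = (37.5 + 93.86)/EI = 131.4/EI
A unit hogging moment at Q produces rotation L₁/(3EI) + L₂/(3EI) = 3.817/EI.
Slope continuity at Q: θ_0 = M_Q·3.817/EI, so M_Q = 131.4/3.817 = 34.42 kN·m (hogging).
Span QR, ΣM about R: R_Q^{QR}·6.25 = 91.03 + 34.42, so R_Q^{QR} = 20.07 kN and R_R = 144.5 − 20.07 = 124.4 kN.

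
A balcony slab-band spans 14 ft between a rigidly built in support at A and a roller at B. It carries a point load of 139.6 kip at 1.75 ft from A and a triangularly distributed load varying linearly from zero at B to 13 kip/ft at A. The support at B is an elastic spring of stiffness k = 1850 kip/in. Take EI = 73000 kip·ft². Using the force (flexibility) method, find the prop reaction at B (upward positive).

Remove the prop at B; the released (primary) structure is a cantilever built in at A.
Primary-structure tip deflection at B by superposition:
  point load 139.6 at a = 1.75: Pa²(3L − a)/(6EI) = 2868/EI
  triangular load, peak 13 at the fixed end: w₀L⁴/(30EI) = 16647/EI
  δ_0 = 19515/EI
Tip deflection under a unit load at B: L³/(3EI) = 914.7/EI.
With EI = 73000 kip·ft²: δ_0 = 0.26733 ft and δ_{BB} = 0.01253 ft/kip.
Compatibility — the spring shortens by R_B/k under the reaction it provides: δ_0 − R_B·δ_{BB} = R_B/k. With 1/k = 1/(1850×12) ft/kip = 0.000045 ft/kip, R_B = δ_0 / (δ_{BB} + 1/k) = 0.26733 / (0.01253 + 0.000045) = 21.26 kip.

R_B = 21.26 kip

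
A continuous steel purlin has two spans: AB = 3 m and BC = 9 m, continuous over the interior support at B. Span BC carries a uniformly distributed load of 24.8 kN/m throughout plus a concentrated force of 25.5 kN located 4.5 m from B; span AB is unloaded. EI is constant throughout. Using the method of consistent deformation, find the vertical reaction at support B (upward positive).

R_B = 222.4 kN

Insert a hinge at B; M_B is the redundant, and each span becomes simply supported.
End slopes at the hinge B, treating each span as simply supported:
  span BC: UDL 24.8: wL³/(24EI) = 753.3/EI
  span BC: point load 25.5 at a = 4.5: Pab(L + b)/(6LEI) = 129.1/EI
  relative rotation θ_0 = (0 + 882.4)/EI = 882.4/EI
A unit hogging moment at B produces rotation L₁/(3EI) + L₂/(3EI) = 4/EI.
Slope continuity at B: θ_0 = M_B·4/EI, so M_B = 882.4/4 = 220.6 kN·m (hogging).
Span AB, ΣM about A with M_B applied at B: R_B^{AB}·3 = 0 + 220.6, so R_B^{AB} = 73.53 kN and R_A = 0 − 73.53 = -73.53 kN.
Span BC, ΣM about C: R_B^{BC}·9 = 1119 + 220.6, so R_B^{BC} = 148.9 kN and R_C = 248.7 − 148.9 = 99.84 kN.
R_B = 73.53 + 148.9 = 222.4 kN.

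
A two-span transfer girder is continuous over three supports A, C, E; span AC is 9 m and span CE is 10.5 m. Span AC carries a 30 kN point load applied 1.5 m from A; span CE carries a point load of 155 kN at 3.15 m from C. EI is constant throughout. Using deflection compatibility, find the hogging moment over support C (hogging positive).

Insert a hinge at C; M_C is the redundant, and each span becomes simply supported.
Discontinuity in slope at C on the released structure — sum the simple-span end rotations:
  span AC: point load 30 at a = 1.5: Pab(L + a)/(6LEI) = 65.62/EI
  span CE: point load 155 at a = 3.15: Pab(L + b)/(6LEI) = 1017/EI
  relative rotation θ_0 = (65.62 + 1017)/EI = 1082/EI
A unit hogging moment at C produces rotation L₁/(3EI) + L₂/(3EI) = 6.5/EI.
Compatibility: M_C·(L₁+L₂)/(3EI) = θ_0, giving M_C = 166.5 kN·m (hogging).

M_C = 166.5 kN·m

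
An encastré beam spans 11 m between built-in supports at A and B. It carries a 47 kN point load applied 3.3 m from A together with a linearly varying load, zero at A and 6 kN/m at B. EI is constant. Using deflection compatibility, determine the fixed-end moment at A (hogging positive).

M_A = 100.2 kN·m

Take the two fixed-end moments M_A, M_B as redundants; the released structure is the simple span AB.
On the primary (simply-supported) span, the end slopes from the loading are:
  at A: point load 47 at a = 3.3: Pab(L + b)/(6LEI) = 338.4/EI
  at B: point load 47 at a = 3.3: Pab(L + a)/(6LEI) = 258.8/EI
  at A: triangular load, peak 6: 7w₀L³/(360EI) = 155.3/EI
  at B: triangular load, peak 6: w₀L³/(45EI) = 177.5/EI
  θ_A0 = 493.7/EI,  θ_B0 = 436.2/EI
Flexibility coefficients: a unit moment at one end gives L/(3EI) there and L/(6EI) at the far end, so f₁₁ = f₂₂ = 3.667/EI and f₁₂ = f₂₁ = 1.833/EI.
Compatibility — zero rotation at each built-in end:
  3.667 M_A + 1.833 M_B = 493.7
  1.833 M_A + 3.667 M_B = 436.2
Solving the pair gives M_A = 100.2 kN·m and M_B = 68.87 kN·m (hogging).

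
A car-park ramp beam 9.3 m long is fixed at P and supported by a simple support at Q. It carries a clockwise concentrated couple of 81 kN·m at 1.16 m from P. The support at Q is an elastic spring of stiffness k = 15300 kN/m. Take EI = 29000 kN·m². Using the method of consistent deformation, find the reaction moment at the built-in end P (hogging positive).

M_P = 52.78 kN·m

Remove the prop at Q; the released (primary) structure is a cantilever built in at P.
Primary-structure tip deflection at Q by superposition:
  clockwise couple 81 at a = 1.16: M₀a(2L − a)/(2EI) = 819.3/EI
Flexibility coefficient — unit upward force at Q: δ_{QQ} = L³/(3EI) = 268.1/EI.
With EI = 29000 kN·m²: δ_0 = 0.028253 m and δ_{QQ} = 0.009245 m/kN.
Compatibility — the spring shortens by R_Q/k under the reaction it provides: δ_0 − R_Q·δ_{QQ} = R_Q/k. With 1/k = 0.000065 m/kN, R_Q = δ_0 / (δ_{QQ} + 1/k) = 0.028253 / (0.009245 + 0.000065) = 3.034 kN.
Moment equilibrium about P: M_P = Σ(load moments about P) − R_Q·L = 81 − 3.034×9.3 = 52.78 kN·m.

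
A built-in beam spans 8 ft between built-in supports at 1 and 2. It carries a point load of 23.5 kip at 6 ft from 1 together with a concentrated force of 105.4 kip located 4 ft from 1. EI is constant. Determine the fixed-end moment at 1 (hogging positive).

M_1 = 114.2 kip·ft

Take the two fixed-end moments M_1, M_2 as redundants; the released structure is the simple span 12.
Simple-span end rotations at 1 and 2 under the given loads:
  at 1: point load 23.5 at a = 6: Pab(L + b)/(6LEI) = 58.75/EI
  at 2: point load 23.5 at a = 6: Pab(L + a)/(6LEI) = 82.25/EI
  at 1: point load 105.4 at a = 4: Pab(L + b)/(6LEI) = 421.6/EI
  at 2: point load 105.4 at a = 4: Pab(L + a)/(6LEI) = 421.6/EI
  θ_10 = 480.4/EI,  θ_20 = 503.9/EI
Flexibility coefficients: a unit moment at one end gives L/(3EI) there and L/(6EI) at the far end, so f₁₁ = f₂₂ = 2.667/EI and f₁₂ = f₂₁ = 1.333/EI.
Compatibility — zero rotation at each built-in end:
  2.667 M_1 + 1.333 M_2 = 480.4
  1.333 M_1 + 2.667 M_2 = 503.9
Solving the pair gives M_1 = 114.2 kip·ft and M_2 = 131.8 kip·ft (hogging).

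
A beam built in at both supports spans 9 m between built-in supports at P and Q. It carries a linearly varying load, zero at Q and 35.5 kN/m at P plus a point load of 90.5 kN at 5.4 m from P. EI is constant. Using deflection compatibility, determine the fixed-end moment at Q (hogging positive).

M_Q = 213.1 kN·m

Take the two fixed-end moments M_P, M_Q as redundants; the released structure is the simple span PQ.
Simple-span end rotations at P and Q under the given loads:
  at P: triangular load, peak 35.5: w₀L³/(45EI) = 575.1/EI
  at Q: triangular load, peak 35.5: 7w₀L³/(360EI) = 503.2/EI
  at P: point load 90.5 at a = 5.4: Pab(L + b)/(6LEI) = 410.5/EI
  at Q: point load 90.5 at a = 5.4: Pab(L + a)/(6LEI) = 469.2/EI
  θ_P0 = 985.6/EI,  θ_Q0 = 972.4/EI
Flexibility coefficients: a unit moment at one end gives L/(3EI) there and L/(6EI) at the far end, so f₁₁ = f₂₂ = 3/EI and f₁₂ = f₂₁ = 1.5/EI.
Compatibility — zero rotation at each built-in end:
  3 M_P + 1.5 M_Q = 985.6
  1.5 M_P + 3 M_Q = 972.4
Solving the pair gives M_P = 222 kN·m and M_Q = 213.1 kN·m (hogging).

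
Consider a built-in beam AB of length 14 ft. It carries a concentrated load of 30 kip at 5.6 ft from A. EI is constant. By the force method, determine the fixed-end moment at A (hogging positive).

M_A = 60.48 kip·ft

Take the two fixed-end moments M_A, M_B as redundants; the released structure is the simple span AB.
On the primary (simply-supported) span, the end slopes from the loading are:
  at A: point load 30 at a = 5.6: Pab(L + b)/(6LEI) = 376.3/EI
  at B: point load 30 at a = 5.6: Pab(L + a)/(6LEI) = 329.3/EI
  θ_A0 = 376.3/EI,  θ_B0 = 329.3/EI
Flexibility coefficients: a unit moment at one end gives L/(3EI) there and L/(6EI) at the far end, so f₁₁ = f₂₂ = 4.667/EI and f₁₂ = f₂₁ = 2.333/EI.
Compatibility — zero rotation at each built-in end:
  4.667 M_A + 2.333 M_B = 376.3
  2.333 M_A + 4.667 M_B = 329.3
Solving the pair gives M_A = 60.48 kip·ft and M_B = 40.32 kip·ft (hogging).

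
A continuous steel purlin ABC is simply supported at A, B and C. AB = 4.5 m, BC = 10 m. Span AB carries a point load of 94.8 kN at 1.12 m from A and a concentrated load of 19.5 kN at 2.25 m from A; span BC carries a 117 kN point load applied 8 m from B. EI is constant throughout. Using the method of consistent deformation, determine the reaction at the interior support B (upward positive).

R_B = 88.33 kN

Insert a hinge at B; M_B is the redundant, and each span becomes simply supported.
Discontinuity in slope at B on the released structure — sum the simple-span end rotations:
  span AB: point load 94.8 at a = 1.12: Pab(L + a)/(6LEI) = 74.7/EI
  span AB: point load 19.5 at a = 2.25: Pab(L + a)/(6LEI) = 24.68/EI
  span BC: point load 117 at a = 8: Pab(L + b)/(6LEI) = 374.4/EI
  relative rotation θ_0 = (99.38 + 374.4)/EI = 473.8/EI
A unit hogging moment at B produces rotation L₁/(3EI) + L₂/(3EI) = 4.833/EI.
Slope continuity at B: θ_0 = M_B·4.833/EI, so M_B = 473.8/4.833 = 98.02 kN·m (hogging).
Span AB, ΣM about A with M_B applied at B: R_B^{AB}·4.5 = 150.1 + 98.02, so R_B^{AB} = 55.13 kN and R_A = 114.3 − 55.13 = 59.17 kN.
Span BC, ΣM about C: R_B^{BC}·10 = 234 + 98.02, so R_B^{BC} = 33.2 kN and R_C = 117 − 33.2 = 83.8 kN.
R_B = 55.13 + 33.2 = 88.33 kN.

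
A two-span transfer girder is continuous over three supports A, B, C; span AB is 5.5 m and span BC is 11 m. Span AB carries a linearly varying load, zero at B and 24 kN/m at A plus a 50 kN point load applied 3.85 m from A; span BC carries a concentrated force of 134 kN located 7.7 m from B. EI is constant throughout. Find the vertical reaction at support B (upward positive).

Release continuity at B by inserting a hinge; the redundant is the internal moment M_B. The primary structure is two simply-supported spans AB and BC.
Discontinuity in slope at B on the released structure — sum the simple-span end rotations:
  span AB: triangular load, peak 24: 7w₀L³/(360EI) = 77.64/EI
  span AB: point load 50 at a = 3.85: Pab(L + a)/(6LEI) = 89.99/EI
  span BC: point load 134 at a = 7.7: Pab(L + b)/(6LEI) = 737.7/EI
  relative rotation θ_0 = (167.6 + 737.7)/EI = 905.4/EI
A unit hogging moment at B produces rotation L₁/(3EI) + L₂/(3EI) = 5.5/EI.
Slope continuity at B: θ_0 = M_B·5.5/EI, so M_B = 905.4/5.5 = 164.6 kN·m (hogging).
Span AB, ΣM about A with M_B applied at B: R_B^{AB}·5.5 = 313.5 + 164.6, so R_B^{AB} = 86.93 kN and R_A = 116 − 86.93 = 29.07 kN.
Span BC, ΣM about C: R_B^{BC}·11 = 442.2 + 164.6, so R_B^{BC} = 55.16 kN and R_C = 134 − 55.16 = 78.84 kN.
R_B = 86.93 + 55.16 = 142.1 kN.

R_B = 142.1 kN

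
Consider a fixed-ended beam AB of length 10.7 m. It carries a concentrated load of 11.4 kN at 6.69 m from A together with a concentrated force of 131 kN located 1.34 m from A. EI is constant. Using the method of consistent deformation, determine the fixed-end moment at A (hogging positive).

Take the two fixed-end moments M_A, M_B as redundants; the released structure is the simple span AB.
Simple-span end rotations at A and B under the given loads:
  at A: point load 11.4 at a = 6.69: Pab(L + b)/(6LEI) = 70.07/EI
  at B: point load 11.4 at a = 6.69: Pab(L + a)/(6LEI) = 82.84/EI
  at A: point load 131 at a = 1.34: Pab(L + b)/(6LEI) = 513.4/EI
  at B: point load 131 at a = 1.34: Pab(L + a)/(6LEI) = 308.1/EI
  θ_A0 = 583.5/EI,  θ_B0 = 391/EI
Flexibility coefficients: a unit moment at one end gives L/(3EI) there and L/(6EI) at the far end, so f₁₁ = f₂₂ = 3.567/EI and f₁₂ = f₂₁ = 1.783/EI.
Compatibility — zero rotation at each built-in end:
  3.567 M_A + 1.783 M_B = 583.5
  1.783 M_A + 3.567 M_B = 391
Solving the pair gives M_A = 145 kN·m and M_B = 37.1 kN·m (hogging).

M_A = 145 kN·m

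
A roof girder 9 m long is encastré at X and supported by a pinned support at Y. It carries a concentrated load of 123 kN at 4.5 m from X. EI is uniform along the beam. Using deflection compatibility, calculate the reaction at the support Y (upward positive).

Release the roller at Y. Primary structure: cantilever fixed at X.
Primary-structure tip deflection at Y by superposition:
  point load 123 at a = 4.5: Pa²(3L − a)/(6EI) = 9340/EI
Tip deflection under a unit load at Y: L³/(3EI) = 243/EI.
Compatibility at Y: δ_0 − R_Y·δ_{YY} = 0, so R_Y = 9340/243 = 38.44 kN.

R_Y = 38.44 kN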